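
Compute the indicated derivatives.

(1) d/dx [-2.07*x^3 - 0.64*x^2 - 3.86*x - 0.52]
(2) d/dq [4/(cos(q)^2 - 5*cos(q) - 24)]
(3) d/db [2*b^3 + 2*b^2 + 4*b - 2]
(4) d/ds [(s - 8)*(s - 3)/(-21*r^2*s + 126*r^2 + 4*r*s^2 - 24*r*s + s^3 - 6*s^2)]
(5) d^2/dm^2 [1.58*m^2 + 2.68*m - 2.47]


(1) = -6.21*x^2 - 1.28*x - 3.86
(2) = 4*(2*cos(q) - 5)*sin(q)/(sin(q)^2 + 5*cos(q) + 23)^2
(3) = 6*b^2 + 4*b + 4
(4) = ((11 - 2*s)*(21*r^2*s - 126*r^2 - 4*r*s^2 + 24*r*s - s^3 + 6*s^2) + (s - 8)*(s - 3)*(21*r^2 - 8*r*s + 24*r - 3*s^2 + 12*s))/(21*r^2*s - 126*r^2 - 4*r*s^2 + 24*r*s - s^3 + 6*s^2)^2
(5) = 3.16000000000000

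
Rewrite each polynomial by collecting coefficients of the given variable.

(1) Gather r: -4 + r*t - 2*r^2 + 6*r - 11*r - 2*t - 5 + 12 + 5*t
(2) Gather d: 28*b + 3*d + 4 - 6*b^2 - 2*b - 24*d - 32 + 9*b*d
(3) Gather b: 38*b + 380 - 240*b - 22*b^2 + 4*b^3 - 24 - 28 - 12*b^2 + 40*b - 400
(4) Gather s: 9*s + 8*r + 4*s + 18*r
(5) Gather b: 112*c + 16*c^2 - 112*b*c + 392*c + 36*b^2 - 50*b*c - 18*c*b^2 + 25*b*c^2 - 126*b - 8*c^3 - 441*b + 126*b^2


(1) = -2*r^2 + r*(t - 5) + 3*t + 3
(2) = -6*b^2 + 26*b + d*(9*b - 21) - 28
(3) = 4*b^3 - 34*b^2 - 162*b - 72
(4) = 26*r + 13*s
(5) = b^2*(162 - 18*c) + b*(25*c^2 - 162*c - 567) - 8*c^3 + 16*c^2 + 504*c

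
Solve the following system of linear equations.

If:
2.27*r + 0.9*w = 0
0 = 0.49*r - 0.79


Then:
r = 1.61
w = -4.07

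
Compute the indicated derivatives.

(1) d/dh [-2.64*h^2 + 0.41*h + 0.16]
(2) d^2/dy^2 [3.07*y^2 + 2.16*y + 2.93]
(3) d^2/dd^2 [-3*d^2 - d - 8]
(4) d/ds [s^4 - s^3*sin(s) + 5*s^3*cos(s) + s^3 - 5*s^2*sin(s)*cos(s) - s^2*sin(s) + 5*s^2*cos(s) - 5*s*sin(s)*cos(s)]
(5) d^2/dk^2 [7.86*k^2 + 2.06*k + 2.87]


(1) = 0.41 - 5.28*h
(2) = 6.14000000000000
(3) = -6
(4) = -5*s^3*sin(s) - s^3*cos(s) + 4*s^3 - 8*s^2*sin(s) + 14*s^2*cos(s) - 5*s^2*cos(2*s) + 3*s^2 - 2*s*sin(s) - 5*sqrt(2)*s*sin(2*s + pi/4) + 10*s*cos(s) - 5*sin(2*s)/2
(5) = 15.7200000000000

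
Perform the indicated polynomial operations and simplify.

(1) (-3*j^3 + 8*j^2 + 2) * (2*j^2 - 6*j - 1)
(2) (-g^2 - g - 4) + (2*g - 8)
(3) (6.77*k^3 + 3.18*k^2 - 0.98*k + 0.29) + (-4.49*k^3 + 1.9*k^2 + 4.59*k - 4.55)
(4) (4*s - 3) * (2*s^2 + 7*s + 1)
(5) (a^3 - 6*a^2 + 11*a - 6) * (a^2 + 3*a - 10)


(1) = -6*j^5 + 34*j^4 - 45*j^3 - 4*j^2 - 12*j - 2
(2) = -g^2 + g - 12
(3) = 2.28*k^3 + 5.08*k^2 + 3.61*k - 4.26
(4) = 8*s^3 + 22*s^2 - 17*s - 3
(5) = a^5 - 3*a^4 - 17*a^3 + 87*a^2 - 128*a + 60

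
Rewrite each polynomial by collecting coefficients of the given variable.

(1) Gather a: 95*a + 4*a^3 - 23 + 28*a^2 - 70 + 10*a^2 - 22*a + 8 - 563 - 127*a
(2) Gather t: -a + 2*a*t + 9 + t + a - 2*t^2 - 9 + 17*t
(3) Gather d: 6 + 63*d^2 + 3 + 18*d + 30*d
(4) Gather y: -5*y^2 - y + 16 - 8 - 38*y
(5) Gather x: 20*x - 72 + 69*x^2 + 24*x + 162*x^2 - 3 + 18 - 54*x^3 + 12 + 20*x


(1) = 4*a^3 + 38*a^2 - 54*a - 648
(2) = -2*t^2 + t*(2*a + 18)
(3) = 63*d^2 + 48*d + 9
(4) = -5*y^2 - 39*y + 8
(5) = -54*x^3 + 231*x^2 + 64*x - 45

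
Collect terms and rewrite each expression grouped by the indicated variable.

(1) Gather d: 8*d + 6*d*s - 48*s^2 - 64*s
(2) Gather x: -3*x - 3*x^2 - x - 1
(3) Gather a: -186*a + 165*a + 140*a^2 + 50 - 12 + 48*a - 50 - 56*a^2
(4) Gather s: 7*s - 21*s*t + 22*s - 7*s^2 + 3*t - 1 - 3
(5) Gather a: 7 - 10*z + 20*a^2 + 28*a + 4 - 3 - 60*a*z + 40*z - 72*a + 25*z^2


(1) = d*(6*s + 8) - 48*s^2 - 64*s
(2) = -3*x^2 - 4*x - 1
(3) = 84*a^2 + 27*a - 12
(4) = -7*s^2 + s*(29 - 21*t) + 3*t - 4
(5) = 20*a^2 + a*(-60*z - 44) + 25*z^2 + 30*z + 8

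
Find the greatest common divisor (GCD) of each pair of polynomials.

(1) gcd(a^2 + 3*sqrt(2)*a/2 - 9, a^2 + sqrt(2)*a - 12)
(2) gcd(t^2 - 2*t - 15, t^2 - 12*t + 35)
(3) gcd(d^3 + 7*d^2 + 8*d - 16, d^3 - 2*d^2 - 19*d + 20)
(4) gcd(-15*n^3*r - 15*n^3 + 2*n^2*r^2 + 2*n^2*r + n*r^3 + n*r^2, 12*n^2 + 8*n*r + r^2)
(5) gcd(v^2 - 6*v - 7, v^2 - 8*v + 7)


(1) = a + 3*sqrt(2)
(2) = gcd((t - 5)*(t + 3), (t - 7)*(t - 5)) = t - 5
(3) = gcd((d - 1)*(d + 4)^2, (d - 5)*(d - 1)*(d + 4)) = d^2 + 3*d - 4
(4) = gcd((-3*n + r)*(5*n + r)*(n*r + n), (2*n + r)*(6*n + r)) = 1
(5) = gcd((v - 7)*(v + 1), (v - 7)*(v - 1)) = v - 7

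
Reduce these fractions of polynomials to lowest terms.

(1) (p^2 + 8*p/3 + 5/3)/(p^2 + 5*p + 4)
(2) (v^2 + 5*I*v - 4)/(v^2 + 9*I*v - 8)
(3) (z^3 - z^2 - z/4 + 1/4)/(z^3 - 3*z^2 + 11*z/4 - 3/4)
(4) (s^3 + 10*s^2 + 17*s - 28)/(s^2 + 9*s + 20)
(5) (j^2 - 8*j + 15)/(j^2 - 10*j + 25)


(1) = (3*p + 5)/(3*p + 12)
(2) = (v + 4*I)/(v + 8*I)
(3) = (2*z + 1)/(2*z - 3)
(4) = (s^2 + 6*s - 7)/(s + 5)
(5) = (j - 3)/(j - 5)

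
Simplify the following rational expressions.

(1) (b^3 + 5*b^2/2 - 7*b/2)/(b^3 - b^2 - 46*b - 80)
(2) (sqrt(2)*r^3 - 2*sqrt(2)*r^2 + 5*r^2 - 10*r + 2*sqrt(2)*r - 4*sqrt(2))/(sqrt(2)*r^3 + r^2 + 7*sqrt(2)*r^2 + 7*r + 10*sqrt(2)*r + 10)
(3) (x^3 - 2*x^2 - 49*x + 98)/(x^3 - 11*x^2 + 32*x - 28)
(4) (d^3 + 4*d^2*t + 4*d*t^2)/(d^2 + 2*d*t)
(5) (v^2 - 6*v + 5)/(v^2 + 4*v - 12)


(1) = (2*b^3 + 5*b^2 - 7*b)/(2*b^3 - 2*b^2 - 92*b - 160)
(2) = (sqrt(2)*r^2 + r*(4 - 2*sqrt(2)) - 8)/(sqrt(2)*r^2 + 7*sqrt(2)*r + 10*sqrt(2))
(3) = (x + 7)/(x - 2)
(4) = d + 2*t
(5) = (v^2 - 6*v + 5)/(v^2 + 4*v - 12)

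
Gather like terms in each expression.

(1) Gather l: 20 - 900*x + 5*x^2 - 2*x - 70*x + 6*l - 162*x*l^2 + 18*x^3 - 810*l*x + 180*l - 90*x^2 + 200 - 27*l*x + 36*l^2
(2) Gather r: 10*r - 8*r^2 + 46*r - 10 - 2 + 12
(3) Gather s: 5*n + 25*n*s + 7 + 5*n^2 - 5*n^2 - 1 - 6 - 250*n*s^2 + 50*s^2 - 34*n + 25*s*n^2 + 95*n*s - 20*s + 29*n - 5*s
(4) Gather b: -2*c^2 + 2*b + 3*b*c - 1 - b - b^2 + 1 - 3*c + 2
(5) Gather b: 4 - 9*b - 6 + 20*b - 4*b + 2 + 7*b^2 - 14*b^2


(1) = l^2*(36 - 162*x) + l*(186 - 837*x) + 18*x^3 - 85*x^2 - 972*x + 220
(2) = -8*r^2 + 56*r
(3) = s^2*(50 - 250*n) + s*(25*n^2 + 120*n - 25)
(4) = -b^2 + b*(3*c + 1) - 2*c^2 - 3*c + 2
(5) = -7*b^2 + 7*b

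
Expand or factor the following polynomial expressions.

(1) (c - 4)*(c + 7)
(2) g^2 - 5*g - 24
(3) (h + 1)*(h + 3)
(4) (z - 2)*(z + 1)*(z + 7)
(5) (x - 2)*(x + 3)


(1) = c^2 + 3*c - 28
(2) = (g - 8)*(g + 3)
(3) = h^2 + 4*h + 3
(4) = z^3 + 6*z^2 - 9*z - 14
(5) = x^2 + x - 6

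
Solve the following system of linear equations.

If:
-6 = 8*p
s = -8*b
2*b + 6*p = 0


Then:
b = 9/4
p = -3/4
s = -18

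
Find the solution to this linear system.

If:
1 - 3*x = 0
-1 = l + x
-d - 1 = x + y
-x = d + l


Then:
d = 1
l = -4/3
x = 1/3
y = -7/3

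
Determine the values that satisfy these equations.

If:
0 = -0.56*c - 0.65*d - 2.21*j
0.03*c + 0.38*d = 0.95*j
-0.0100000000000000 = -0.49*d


Then:
c = -0.05
d = 0.02
j = 0.01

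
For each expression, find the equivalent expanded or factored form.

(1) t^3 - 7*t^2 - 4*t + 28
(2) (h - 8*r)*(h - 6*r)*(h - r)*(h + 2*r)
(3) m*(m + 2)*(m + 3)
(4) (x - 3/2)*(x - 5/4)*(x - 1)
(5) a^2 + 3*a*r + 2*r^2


(1) = (t - 7)*(t - 2)*(t + 2)
(2) = h^4 - 13*h^3*r + 32*h^2*r^2 + 76*h*r^3 - 96*r^4
(3) = m^3 + 5*m^2 + 6*m
(4) = x^3 - 15*x^2/4 + 37*x/8 - 15/8
(5) = (a + r)*(a + 2*r)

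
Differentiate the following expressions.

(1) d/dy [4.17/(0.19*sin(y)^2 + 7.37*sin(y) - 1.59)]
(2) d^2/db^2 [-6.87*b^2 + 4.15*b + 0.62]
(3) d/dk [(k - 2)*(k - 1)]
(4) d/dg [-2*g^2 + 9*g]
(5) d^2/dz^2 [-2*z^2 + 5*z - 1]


(1) = -(1.5846*sin(y) + 30.7329)*cos(y)/(0.19*sin(y)^2 + 7.37*sin(y) - 1.59)^2
(2) = -13.7400000000000
(3) = 2*k - 3
(4) = 9 - 4*g
(5) = -4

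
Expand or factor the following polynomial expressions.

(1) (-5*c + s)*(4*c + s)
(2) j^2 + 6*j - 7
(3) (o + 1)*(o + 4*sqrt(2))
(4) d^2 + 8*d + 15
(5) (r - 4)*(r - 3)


(1) = -20*c^2 - c*s + s^2
(2) = (j - 1)*(j + 7)
(3) = o^2 + o + 4*sqrt(2)*o + 4*sqrt(2)
(4) = (d + 3)*(d + 5)
(5) = r^2 - 7*r + 12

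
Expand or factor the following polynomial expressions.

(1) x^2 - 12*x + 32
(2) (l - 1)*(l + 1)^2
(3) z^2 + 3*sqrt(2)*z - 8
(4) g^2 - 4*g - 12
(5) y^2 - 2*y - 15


(1) = (x - 8)*(x - 4)
(2) = l^3 + l^2 - l - 1
(3) = (z - sqrt(2))*(z + 4*sqrt(2))
(4) = (g - 6)*(g + 2)
(5) = (y - 5)*(y + 3)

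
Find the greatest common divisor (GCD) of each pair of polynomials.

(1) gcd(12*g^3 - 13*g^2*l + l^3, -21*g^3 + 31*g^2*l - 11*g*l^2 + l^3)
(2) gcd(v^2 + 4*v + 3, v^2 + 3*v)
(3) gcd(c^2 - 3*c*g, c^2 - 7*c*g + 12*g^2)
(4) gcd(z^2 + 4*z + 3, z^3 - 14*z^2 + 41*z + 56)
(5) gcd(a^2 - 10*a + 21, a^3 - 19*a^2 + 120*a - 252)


(1) = gcd((-3*g + l)*(-g + l)*(4*g + l), (-7*g + l)*(-3*g + l)*(-g + l)) = 3*g^2 - 4*g*l + l^2
(2) = gcd((v + 1)*(v + 3), v*(v + 3)) = v + 3
(3) = c - 3*g
(4) = z + 1
(5) = a - 7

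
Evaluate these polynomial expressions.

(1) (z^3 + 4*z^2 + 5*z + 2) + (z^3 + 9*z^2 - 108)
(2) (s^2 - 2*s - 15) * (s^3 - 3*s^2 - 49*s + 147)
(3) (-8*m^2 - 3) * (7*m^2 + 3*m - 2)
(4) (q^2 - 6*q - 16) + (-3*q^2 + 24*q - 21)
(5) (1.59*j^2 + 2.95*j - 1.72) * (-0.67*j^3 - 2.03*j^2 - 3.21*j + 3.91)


(1) = 2*z^3 + 13*z^2 + 5*z - 106
(2) = s^5 - 5*s^4 - 58*s^3 + 290*s^2 + 441*s - 2205
(3) = -56*m^4 - 24*m^3 - 5*m^2 - 9*m + 6
(4) = -2*q^2 + 18*q - 37
(5) = -1.0653*j^5 - 5.2042*j^4 - 9.94*j^3 + 0.239*j^2 + 17.0557*j - 6.7252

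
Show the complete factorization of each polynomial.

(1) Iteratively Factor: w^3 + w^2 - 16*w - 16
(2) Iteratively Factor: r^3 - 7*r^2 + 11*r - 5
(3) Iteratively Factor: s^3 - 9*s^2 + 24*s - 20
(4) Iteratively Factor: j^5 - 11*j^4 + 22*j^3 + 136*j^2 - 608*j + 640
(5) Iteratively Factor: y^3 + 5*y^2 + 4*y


(1) = (w - 4)*(w^2 + 5*w + 4) = (w - 4)*(w + 1)*(w + 4)
(2) = (r - 5)*(r^2 - 2*r + 1) = (r - 5)*(r - 1)*(r - 1)
(3) = (s - 2)*(s^2 - 7*s + 10) = (s - 5)*(s - 2)*(s - 2)
(4) = (j - 4)*(j^4 - 7*j^3 - 6*j^2 + 112*j - 160) = (j - 4)*(j - 2)*(j^3 - 5*j^2 - 16*j + 80) = (j - 5)*(j - 4)*(j - 2)*(j^2 - 16) = (j - 5)*(j - 4)^2*(j - 2)*(j + 4)
(5) = (y + 1)*(y^2 + 4*y) = (y + 1)*(y + 4)*(y)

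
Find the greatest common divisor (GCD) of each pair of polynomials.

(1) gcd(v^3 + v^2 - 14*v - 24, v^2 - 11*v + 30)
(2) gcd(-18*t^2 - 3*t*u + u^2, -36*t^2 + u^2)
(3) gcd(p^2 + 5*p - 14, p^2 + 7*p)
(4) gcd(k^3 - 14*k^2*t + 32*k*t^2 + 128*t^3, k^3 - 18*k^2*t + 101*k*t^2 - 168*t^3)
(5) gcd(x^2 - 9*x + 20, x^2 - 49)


(1) = gcd((v - 4)*(v + 2)*(v + 3), (v - 6)*(v - 5)) = 1
(2) = gcd((-6*t + u)*(3*t + u), (-6*t + u)*(6*t + u)) = 6*t - u
(3) = p + 7
(4) = -k + 8*t
(5) = gcd((x - 5)*(x - 4), (x - 7)*(x + 7)) = 1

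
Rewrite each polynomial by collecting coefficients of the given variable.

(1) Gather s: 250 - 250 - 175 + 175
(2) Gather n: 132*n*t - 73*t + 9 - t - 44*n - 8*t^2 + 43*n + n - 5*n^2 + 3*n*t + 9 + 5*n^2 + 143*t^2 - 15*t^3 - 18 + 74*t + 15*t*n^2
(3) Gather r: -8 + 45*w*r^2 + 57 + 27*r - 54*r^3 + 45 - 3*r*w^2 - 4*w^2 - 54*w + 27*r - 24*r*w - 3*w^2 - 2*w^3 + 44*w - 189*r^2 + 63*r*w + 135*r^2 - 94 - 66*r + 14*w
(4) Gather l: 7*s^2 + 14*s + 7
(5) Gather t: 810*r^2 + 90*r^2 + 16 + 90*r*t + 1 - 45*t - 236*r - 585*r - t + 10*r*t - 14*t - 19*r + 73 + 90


(1) = 0
(2) = 15*n^2*t + 135*n*t - 15*t^3 + 135*t^2
(3) = -54*r^3 + r^2*(45*w - 54) + r*(-3*w^2 + 39*w - 12) - 2*w^3 - 7*w^2 + 4*w
(4) = 7*s^2 + 14*s + 7
(5) = 900*r^2 - 840*r + t*(100*r - 60) + 180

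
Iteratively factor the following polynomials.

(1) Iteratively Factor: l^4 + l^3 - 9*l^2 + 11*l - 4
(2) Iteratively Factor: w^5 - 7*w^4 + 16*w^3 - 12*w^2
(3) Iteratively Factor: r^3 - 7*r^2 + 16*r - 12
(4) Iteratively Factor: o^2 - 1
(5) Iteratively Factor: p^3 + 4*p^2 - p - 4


(1) = (l - 1)*(l^3 + 2*l^2 - 7*l + 4) = (l - 1)^2*(l^2 + 3*l - 4) = (l - 1)^2*(l + 4)*(l - 1)
(2) = (w - 2)*(w^4 - 5*w^3 + 6*w^2) = (w - 3)*(w - 2)*(w^3 - 2*w^2) = w*(w - 3)*(w - 2)*(w^2 - 2*w) = w^2*(w - 3)*(w - 2)*(w - 2)
(3) = (r - 2)*(r^2 - 5*r + 6) = (r - 3)*(r - 2)*(r - 2)
(4) = (o - 1)*(o + 1)
(5) = (p - 1)*(p^2 + 5*p + 4) = (p - 1)*(p + 1)*(p + 4)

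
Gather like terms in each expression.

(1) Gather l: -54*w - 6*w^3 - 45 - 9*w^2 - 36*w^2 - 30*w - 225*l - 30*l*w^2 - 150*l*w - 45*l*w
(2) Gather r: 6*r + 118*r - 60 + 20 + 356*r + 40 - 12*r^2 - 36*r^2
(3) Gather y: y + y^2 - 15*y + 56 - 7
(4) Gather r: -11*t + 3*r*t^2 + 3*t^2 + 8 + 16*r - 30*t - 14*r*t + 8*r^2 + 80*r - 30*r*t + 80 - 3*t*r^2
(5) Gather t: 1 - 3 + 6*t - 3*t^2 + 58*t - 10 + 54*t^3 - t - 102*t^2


(1) = l*(-30*w^2 - 195*w - 225) - 6*w^3 - 45*w^2 - 84*w - 45
(2) = -48*r^2 + 480*r
(3) = y^2 - 14*y + 49
(4) = r^2*(8 - 3*t) + r*(3*t^2 - 44*t + 96) + 3*t^2 - 41*t + 88
(5) = 54*t^3 - 105*t^2 + 63*t - 12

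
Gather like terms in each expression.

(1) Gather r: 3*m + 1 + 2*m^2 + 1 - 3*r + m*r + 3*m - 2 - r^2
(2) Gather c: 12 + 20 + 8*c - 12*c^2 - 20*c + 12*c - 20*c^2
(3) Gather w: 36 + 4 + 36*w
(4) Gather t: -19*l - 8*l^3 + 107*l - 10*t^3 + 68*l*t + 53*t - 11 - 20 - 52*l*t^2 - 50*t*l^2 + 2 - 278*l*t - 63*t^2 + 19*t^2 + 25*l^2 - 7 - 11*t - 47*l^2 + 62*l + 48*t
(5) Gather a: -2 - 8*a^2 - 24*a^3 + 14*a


(1) = 2*m^2 + 6*m - r^2 + r*(m - 3)
(2) = 32 - 32*c^2
(3) = 36*w + 40
(4) = -8*l^3 - 22*l^2 + 150*l - 10*t^3 + t^2*(-52*l - 44) + t*(-50*l^2 - 210*l + 90) - 36
(5) = -24*a^3 - 8*a^2 + 14*a - 2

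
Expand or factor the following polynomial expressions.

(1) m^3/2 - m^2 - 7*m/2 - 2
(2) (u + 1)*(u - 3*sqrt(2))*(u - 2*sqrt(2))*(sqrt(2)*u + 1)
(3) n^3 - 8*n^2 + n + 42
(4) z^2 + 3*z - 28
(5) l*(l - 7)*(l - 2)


(1) = (m/2 + 1/2)*(m - 4)*(m + 1)
(2) = sqrt(2)*u^4 - 9*u^3 + sqrt(2)*u^3 - 9*u^2 + 7*sqrt(2)*u^2 + 7*sqrt(2)*u + 12*u + 12
(3) = (n - 7)*(n - 3)*(n + 2)
(4) = (z - 4)*(z + 7)
(5) = l^3 - 9*l^2 + 14*l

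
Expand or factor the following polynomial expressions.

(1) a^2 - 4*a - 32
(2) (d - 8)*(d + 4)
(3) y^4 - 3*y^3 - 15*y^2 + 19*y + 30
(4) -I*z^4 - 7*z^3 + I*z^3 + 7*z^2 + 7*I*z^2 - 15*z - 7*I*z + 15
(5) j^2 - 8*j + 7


(1) = (a - 8)*(a + 4)
(2) = d^2 - 4*d - 32
(3) = (y - 5)*(y - 2)*(y + 1)*(y + 3)
(4) = (z - 5*I)*(z - 3*I)*(z + I)*(-I*z + I)
(5) = (j - 7)*(j - 1)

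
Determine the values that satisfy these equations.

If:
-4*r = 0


Then:
r = 0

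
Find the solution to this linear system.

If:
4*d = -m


Then:
d = -m/4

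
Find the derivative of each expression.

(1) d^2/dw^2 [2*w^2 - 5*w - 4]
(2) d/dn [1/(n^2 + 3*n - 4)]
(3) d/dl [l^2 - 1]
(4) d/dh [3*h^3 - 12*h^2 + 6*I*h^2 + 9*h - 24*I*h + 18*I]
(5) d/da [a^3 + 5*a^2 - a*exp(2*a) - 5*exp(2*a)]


(1) = 4
(2) = (-2*n - 3)/(n^2 + 3*n - 4)^2
(3) = 2*l
(4) = 9*h^2 + 12*h*(-2 + I) + 9 - 24*I
(5) = 3*a^2 - 2*a*exp(2*a) + 10*a - 11*exp(2*a)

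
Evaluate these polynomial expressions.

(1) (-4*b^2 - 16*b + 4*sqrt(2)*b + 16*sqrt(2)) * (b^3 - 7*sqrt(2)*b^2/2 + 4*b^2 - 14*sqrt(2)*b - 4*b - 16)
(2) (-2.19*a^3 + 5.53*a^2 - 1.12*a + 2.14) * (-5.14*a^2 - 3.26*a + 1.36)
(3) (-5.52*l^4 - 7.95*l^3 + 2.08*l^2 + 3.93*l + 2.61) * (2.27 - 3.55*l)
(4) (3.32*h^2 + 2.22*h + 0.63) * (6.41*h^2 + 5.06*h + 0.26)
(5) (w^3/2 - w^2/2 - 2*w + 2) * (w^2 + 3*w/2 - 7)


(1) = -4*b^5 - 32*b^4 + 18*sqrt(2)*b^4 - 76*b^3 + 144*sqrt(2)*b^3 - 96*b^2 + 272*sqrt(2)*b^2 - 192*b - 128*sqrt(2)*b - 256*sqrt(2)
(2) = 11.2566*a^5 - 21.2848*a^4 - 15.2494*a^3 + 0.1724*a^2 - 8.4996*a + 2.9104
(3) = 19.596*l^5 + 15.6921*l^4 - 25.4305*l^3 - 9.2299*l^2 - 0.3444*l + 5.9247
(4) = 21.2812*h^4 + 31.0294*h^3 + 16.1347*h^2 + 3.765*h + 0.1638
(5) = w^5/2 + w^4/4 - 25*w^3/4 + 5*w^2/2 + 17*w - 14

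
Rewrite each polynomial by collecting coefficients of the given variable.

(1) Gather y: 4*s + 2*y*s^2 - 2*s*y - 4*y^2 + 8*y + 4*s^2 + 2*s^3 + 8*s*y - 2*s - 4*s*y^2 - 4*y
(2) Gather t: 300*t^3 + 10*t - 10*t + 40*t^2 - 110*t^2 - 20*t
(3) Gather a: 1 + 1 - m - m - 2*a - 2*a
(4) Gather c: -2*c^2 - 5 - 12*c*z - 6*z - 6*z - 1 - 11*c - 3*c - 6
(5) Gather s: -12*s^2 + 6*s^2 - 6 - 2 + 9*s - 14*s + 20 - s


(1) = 2*s^3 + 4*s^2 + 2*s + y^2*(-4*s - 4) + y*(2*s^2 + 6*s + 4)
(2) = 300*t^3 - 70*t^2 - 20*t
(3) = -4*a - 2*m + 2
(4) = -2*c^2 + c*(-12*z - 14) - 12*z - 12
(5) = -6*s^2 - 6*s + 12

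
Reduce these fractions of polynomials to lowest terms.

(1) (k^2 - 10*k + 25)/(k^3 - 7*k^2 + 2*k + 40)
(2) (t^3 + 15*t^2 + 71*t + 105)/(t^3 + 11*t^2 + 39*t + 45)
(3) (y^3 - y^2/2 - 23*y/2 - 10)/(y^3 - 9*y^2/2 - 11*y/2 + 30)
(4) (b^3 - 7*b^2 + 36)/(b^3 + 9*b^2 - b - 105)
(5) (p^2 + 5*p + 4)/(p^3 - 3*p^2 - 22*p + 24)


(1) = (k - 5)/(k^2 - 2*k - 8)
(2) = (t + 7)/(t + 3)
(3) = (y + 1)/(y - 3)
(4) = (b^2 - 4*b - 12)/(b^2 + 12*b + 35)
(5) = (p + 1)/(p^2 - 7*p + 6)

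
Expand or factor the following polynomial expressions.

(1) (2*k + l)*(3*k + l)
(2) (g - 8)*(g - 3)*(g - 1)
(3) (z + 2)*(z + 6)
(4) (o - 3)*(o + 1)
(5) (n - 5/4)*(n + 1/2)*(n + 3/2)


(1) = 6*k^2 + 5*k*l + l^2
(2) = g^3 - 12*g^2 + 35*g - 24
(3) = z^2 + 8*z + 12
(4) = o^2 - 2*o - 3
(5) = n^3 + 3*n^2/4 - 7*n/4 - 15/16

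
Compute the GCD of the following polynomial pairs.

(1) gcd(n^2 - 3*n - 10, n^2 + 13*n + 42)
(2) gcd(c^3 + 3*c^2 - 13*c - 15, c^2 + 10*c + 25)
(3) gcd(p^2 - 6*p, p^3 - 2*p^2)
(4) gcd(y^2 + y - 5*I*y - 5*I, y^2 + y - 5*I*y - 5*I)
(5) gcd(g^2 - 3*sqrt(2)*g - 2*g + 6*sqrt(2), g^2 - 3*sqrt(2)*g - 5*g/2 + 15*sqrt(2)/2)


(1) = 1
(2) = gcd((c - 3)*(c + 1)*(c + 5), (c + 5)^2) = c + 5
(3) = p
(4) = y^2 + y*(1 - 5*I) - 5*I
(5) = gcd((g - 2)*(g - 3*sqrt(2)), (g - 5/2)*(g - 3*sqrt(2))) = g - 3*sqrt(2)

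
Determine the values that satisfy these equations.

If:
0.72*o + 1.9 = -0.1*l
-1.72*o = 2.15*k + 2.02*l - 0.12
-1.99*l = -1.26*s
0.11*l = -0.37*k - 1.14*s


Then:
k = 2.58
l = -0.50
o = -2.57
s = -0.79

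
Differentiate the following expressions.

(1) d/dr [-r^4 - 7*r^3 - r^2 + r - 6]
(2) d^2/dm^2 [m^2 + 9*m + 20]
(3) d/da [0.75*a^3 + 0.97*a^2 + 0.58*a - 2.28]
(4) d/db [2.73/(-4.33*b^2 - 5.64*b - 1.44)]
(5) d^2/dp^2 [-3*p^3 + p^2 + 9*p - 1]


(1) = -4*r^3 - 21*r^2 - 2*r + 1
(2) = 2
(3) = 2.25*a^2 + 1.94*a + 0.58
(4) = (23.6418*b + 15.3972)/(4.33*b^2 + 5.64*b + 1.44)^2
(5) = 2 - 18*p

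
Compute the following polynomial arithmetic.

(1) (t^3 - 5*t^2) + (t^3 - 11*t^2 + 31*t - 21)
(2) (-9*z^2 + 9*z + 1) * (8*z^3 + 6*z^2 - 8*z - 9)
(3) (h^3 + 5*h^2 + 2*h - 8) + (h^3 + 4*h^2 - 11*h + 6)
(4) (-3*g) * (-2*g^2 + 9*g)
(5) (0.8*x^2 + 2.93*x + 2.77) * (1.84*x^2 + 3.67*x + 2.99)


(1) = 2*t^3 - 16*t^2 + 31*t - 21
(2) = -72*z^5 + 18*z^4 + 134*z^3 + 15*z^2 - 89*z - 9
(3) = 2*h^3 + 9*h^2 - 9*h - 2
(4) = 6*g^3 - 27*g^2
(5) = 1.472*x^4 + 8.3272*x^3 + 18.2419*x^2 + 18.9266*x + 8.2823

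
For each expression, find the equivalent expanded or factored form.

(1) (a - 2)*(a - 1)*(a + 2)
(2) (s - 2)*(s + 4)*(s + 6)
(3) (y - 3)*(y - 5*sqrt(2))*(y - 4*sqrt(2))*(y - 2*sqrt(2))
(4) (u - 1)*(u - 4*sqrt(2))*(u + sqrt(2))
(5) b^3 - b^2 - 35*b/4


(1) = a^3 - a^2 - 4*a + 4
(2) = s^3 + 8*s^2 + 4*s - 48
(3) = y^4 - 11*sqrt(2)*y^3 - 3*y^3 + 33*sqrt(2)*y^2 + 76*y^2 - 228*y - 80*sqrt(2)*y + 240*sqrt(2)
(4) = u^3 - 3*sqrt(2)*u^2 - u^2 - 8*u + 3*sqrt(2)*u + 8
(5) = b*(b - 7/2)*(b + 5/2)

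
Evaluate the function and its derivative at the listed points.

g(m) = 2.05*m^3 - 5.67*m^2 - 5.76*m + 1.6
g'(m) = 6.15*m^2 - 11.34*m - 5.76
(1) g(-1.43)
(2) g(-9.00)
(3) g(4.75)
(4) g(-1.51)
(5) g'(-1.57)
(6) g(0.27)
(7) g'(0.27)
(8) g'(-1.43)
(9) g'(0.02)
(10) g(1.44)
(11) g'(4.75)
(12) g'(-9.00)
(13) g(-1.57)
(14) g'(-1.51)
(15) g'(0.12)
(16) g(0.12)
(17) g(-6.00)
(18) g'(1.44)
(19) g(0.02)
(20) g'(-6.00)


(1) = -7.75
(2) = -1900.28
(3) = 66.01
(4) = -9.69
(5) = 27.20
(6) = -0.33
(7) = -8.37
(8) = 23.03
(9) = -5.98
(10) = -12.33
(11) = 79.13
(12) = 594.45
(13) = -11.27
(14) = 25.39
(15) = -7.03
(16) = 0.83
(17) = -610.76
(18) = -9.34
(19) = 1.48
(20) = 283.68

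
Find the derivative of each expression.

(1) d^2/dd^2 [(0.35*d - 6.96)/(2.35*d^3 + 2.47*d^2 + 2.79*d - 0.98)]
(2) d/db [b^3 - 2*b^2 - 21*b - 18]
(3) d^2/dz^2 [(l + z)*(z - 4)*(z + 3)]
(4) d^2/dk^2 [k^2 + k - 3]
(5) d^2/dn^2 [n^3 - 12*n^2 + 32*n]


(1) = (11.59725*d^5 - 449.04975*d^4 - 646.70804*d^3 - 518.900424*d^2 - 378.870708*d - 140.135484)/(12.977875*d^9 + 40.921725*d^8 + 89.23467*d^7 + 96.000403*d^6 + 71.811978*d^5 + 1.191315*d^4 - 12.032385*d^3 - 15.76869*d^2 + 8.038548*d - 0.941192)
(2) = 3*b^2 - 4*b - 21
(3) = 2*l + 6*z - 2
(4) = 2
(5) = 6*n - 24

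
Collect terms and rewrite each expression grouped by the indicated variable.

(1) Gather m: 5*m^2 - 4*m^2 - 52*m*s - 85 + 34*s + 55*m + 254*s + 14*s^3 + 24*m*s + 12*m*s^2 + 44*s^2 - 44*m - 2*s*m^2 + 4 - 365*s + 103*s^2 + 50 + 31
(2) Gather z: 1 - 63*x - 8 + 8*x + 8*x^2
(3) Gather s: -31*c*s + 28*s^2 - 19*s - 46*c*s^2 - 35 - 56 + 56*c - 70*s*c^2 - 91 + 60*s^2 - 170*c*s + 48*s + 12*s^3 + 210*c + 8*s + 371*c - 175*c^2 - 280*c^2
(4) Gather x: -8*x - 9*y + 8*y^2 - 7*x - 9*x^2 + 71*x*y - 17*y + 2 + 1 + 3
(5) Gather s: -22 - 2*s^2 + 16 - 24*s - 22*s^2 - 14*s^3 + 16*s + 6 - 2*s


(1) = m^2*(1 - 2*s) + m*(12*s^2 - 28*s + 11) + 14*s^3 + 147*s^2 - 77*s
(2) = 8*x^2 - 55*x - 7
(3) = -455*c^2 + 637*c + 12*s^3 + s^2*(88 - 46*c) + s*(-70*c^2 - 201*c + 37) - 182
(4) = -9*x^2 + x*(71*y - 15) + 8*y^2 - 26*y + 6
(5) = -14*s^3 - 24*s^2 - 10*s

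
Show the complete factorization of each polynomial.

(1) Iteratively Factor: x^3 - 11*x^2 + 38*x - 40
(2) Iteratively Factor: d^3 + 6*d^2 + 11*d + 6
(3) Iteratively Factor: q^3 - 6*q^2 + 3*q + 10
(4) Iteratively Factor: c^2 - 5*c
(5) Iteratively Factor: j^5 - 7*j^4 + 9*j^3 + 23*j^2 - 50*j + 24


(1) = (x - 4)*(x^2 - 7*x + 10) = (x - 5)*(x - 4)*(x - 2)
(2) = (d + 1)*(d^2 + 5*d + 6) = (d + 1)*(d + 3)*(d + 2)
(3) = (q + 1)*(q^2 - 7*q + 10) = (q - 5)*(q + 1)*(q - 2)
(4) = (c)*(c - 5)
(5) = (j - 3)*(j^4 - 4*j^3 - 3*j^2 + 14*j - 8) = (j - 4)*(j - 3)*(j^3 - 3*j + 2) = (j - 4)*(j - 3)*(j + 2)*(j^2 - 2*j + 1) = (j - 4)*(j - 3)*(j - 1)*(j + 2)*(j - 1)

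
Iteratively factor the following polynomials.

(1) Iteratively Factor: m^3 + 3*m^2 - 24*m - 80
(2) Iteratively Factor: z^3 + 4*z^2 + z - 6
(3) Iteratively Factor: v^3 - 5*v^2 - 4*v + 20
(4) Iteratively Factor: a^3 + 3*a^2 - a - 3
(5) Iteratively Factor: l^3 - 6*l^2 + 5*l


(1) = (m - 5)*(m^2 + 8*m + 16) = (m - 5)*(m + 4)*(m + 4)
(2) = (z + 3)*(z^2 + z - 2) = (z + 2)*(z + 3)*(z - 1)
(3) = (v - 2)*(v^2 - 3*v - 10) = (v - 2)*(v + 2)*(v - 5)
(4) = (a - 1)*(a^2 + 4*a + 3) = (a - 1)*(a + 3)*(a + 1)
(5) = (l)*(l^2 - 6*l + 5) = l*(l - 5)*(l - 1)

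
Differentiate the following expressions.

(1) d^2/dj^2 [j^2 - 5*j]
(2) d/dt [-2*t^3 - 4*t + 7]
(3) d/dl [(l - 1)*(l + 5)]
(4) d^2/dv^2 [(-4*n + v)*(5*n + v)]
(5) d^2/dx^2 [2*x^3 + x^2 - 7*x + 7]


(1) = 2
(2) = -6*t^2 - 4
(3) = 2*l + 4
(4) = 2
(5) = 12*x + 2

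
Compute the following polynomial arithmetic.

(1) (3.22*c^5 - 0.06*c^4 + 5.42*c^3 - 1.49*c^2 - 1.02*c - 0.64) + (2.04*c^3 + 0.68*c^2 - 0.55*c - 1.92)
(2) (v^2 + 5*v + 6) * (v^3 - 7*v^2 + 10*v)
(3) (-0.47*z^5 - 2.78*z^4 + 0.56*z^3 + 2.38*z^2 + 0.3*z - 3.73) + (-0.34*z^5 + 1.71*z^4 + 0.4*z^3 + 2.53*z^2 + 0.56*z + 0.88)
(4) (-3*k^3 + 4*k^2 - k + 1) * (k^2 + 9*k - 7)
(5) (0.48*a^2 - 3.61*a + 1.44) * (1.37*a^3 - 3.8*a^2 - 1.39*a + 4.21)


(1) = 3.22*c^5 - 0.06*c^4 + 7.46*c^3 - 0.81*c^2 - 1.57*c - 2.56
(2) = v^5 - 2*v^4 - 19*v^3 + 8*v^2 + 60*v
(3) = -0.81*z^5 - 1.07*z^4 + 0.96*z^3 + 4.91*z^2 + 0.86*z - 2.85
(4) = -3*k^5 - 23*k^4 + 56*k^3 - 36*k^2 + 16*k - 7
(5) = 0.6576*a^5 - 6.7697*a^4 + 15.0236*a^3 + 1.5667*a^2 - 17.1997*a + 6.0624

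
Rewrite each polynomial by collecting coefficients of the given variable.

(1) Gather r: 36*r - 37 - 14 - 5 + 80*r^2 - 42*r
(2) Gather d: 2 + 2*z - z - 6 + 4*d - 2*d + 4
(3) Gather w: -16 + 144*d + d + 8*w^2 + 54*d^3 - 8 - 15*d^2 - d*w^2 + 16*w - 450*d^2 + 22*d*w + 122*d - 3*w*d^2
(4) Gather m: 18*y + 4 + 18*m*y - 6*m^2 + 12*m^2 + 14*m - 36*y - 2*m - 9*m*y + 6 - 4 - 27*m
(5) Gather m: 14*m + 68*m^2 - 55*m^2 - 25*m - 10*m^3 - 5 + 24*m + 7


(1) = 80*r^2 - 6*r - 56
(2) = 2*d + z
(3) = 54*d^3 - 465*d^2 + 267*d + w^2*(8 - d) + w*(-3*d^2 + 22*d + 16) - 24
(4) = 6*m^2 + m*(9*y - 15) - 18*y + 6
(5) = -10*m^3 + 13*m^2 + 13*m + 2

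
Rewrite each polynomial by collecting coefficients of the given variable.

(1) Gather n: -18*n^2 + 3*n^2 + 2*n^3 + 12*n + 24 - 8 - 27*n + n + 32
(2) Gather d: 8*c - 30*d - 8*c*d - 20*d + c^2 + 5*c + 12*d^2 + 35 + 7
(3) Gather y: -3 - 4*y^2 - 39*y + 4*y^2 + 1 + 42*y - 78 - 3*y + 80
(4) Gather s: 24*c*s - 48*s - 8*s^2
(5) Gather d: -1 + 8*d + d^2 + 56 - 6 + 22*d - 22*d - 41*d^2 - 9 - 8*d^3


(1) = 2*n^3 - 15*n^2 - 14*n + 48
(2) = c^2 + 13*c + 12*d^2 + d*(-8*c - 50) + 42
(3) = 0
(4) = -8*s^2 + s*(24*c - 48)
(5) = -8*d^3 - 40*d^2 + 8*d + 40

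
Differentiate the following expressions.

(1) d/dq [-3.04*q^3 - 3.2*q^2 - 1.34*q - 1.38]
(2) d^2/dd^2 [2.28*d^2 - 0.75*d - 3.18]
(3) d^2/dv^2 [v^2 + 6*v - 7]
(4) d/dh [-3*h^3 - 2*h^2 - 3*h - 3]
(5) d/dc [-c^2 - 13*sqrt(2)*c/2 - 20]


(1) = -9.12*q^2 - 6.4*q - 1.34
(2) = 4.56000000000000
(3) = 2
(4) = -9*h^2 - 4*h - 3
(5) = -2*c - 13*sqrt(2)/2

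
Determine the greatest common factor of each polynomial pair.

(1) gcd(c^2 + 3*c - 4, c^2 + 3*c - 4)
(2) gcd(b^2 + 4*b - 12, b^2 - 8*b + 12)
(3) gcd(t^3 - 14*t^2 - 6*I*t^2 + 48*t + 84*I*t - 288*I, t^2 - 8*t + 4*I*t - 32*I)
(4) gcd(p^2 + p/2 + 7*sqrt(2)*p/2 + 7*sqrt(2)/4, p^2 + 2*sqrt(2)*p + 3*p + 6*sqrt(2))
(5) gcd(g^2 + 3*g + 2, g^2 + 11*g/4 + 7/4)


(1) = gcd((c - 1)*(c + 4), (c - 1)*(c + 4)) = c^2 + 3*c - 4
(2) = gcd((b - 2)*(b + 6), (b - 6)*(b - 2)) = b - 2
(3) = t - 8
(4) = 1
(5) = g + 1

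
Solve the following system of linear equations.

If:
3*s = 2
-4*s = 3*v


Then:
s = 2/3
v = -8/9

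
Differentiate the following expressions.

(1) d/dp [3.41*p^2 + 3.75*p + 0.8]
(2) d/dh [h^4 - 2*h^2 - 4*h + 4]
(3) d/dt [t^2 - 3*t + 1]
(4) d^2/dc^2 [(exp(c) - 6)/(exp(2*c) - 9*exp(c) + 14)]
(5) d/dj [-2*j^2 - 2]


(1) = 6.82*p + 3.75
(2) = 4*h^3 - 4*h - 4
(3) = 2*t - 3
(4) = (exp(4*c) - 15*exp(3*c) + 78*exp(2*c) - 24*exp(c) - 560)*exp(c)/(exp(6*c) - 27*exp(5*c) + 285*exp(4*c) - 1485*exp(3*c) + 3990*exp(2*c) - 5292*exp(c) + 2744)
(5) = -4*j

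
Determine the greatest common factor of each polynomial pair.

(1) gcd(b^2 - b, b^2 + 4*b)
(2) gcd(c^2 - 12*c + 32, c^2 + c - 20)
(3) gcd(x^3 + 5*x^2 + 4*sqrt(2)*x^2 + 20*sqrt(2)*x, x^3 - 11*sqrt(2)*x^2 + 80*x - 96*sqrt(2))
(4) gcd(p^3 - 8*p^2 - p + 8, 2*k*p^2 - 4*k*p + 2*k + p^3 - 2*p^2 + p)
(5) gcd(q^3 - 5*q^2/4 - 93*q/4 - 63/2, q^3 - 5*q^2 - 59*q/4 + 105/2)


(1) = gcd(b*(b - 1), b*(b + 4)) = b
(2) = gcd((c - 8)*(c - 4), (c - 4)*(c + 5)) = c - 4
(3) = gcd(x*(x + 5)*(x + 4*sqrt(2)), (x - 4*sqrt(2))^2*(x - 3*sqrt(2))) = 1
(4) = gcd((p - 8)*(p - 1)*(p + 1), (2*k + p)*(p - 1)^2) = p - 1
(5) = gcd((q - 6)*(q + 7/4)*(q + 3), (q - 6)*(q - 5/2)*(q + 7/2)) = q - 6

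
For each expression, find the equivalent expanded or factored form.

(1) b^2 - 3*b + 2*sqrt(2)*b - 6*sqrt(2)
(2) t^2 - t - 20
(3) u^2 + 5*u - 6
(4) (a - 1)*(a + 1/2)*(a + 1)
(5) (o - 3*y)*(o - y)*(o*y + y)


(1) = (b - 3)*(b + 2*sqrt(2))
(2) = (t - 5)*(t + 4)
(3) = (u - 1)*(u + 6)
(4) = a^3 + a^2/2 - a - 1/2
(5) = o^3*y - 4*o^2*y^2 + o^2*y + 3*o*y^3 - 4*o*y^2 + 3*y^3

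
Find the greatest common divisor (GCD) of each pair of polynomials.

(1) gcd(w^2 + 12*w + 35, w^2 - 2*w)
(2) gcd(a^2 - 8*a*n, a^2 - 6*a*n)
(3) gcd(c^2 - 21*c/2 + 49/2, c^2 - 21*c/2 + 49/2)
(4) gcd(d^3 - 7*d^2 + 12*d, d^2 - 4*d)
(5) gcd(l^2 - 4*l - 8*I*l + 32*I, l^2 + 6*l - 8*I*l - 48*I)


(1) = 1
(2) = gcd(a*(a - 8*n), a*(a - 6*n)) = a
(3) = c^2 - 21*c/2 + 49/2
(4) = gcd(d*(d - 4)*(d - 3), d*(d - 4)) = d^2 - 4*d
(5) = gcd((l - 4)*(l - 8*I), (l + 6)*(l - 8*I)) = l - 8*I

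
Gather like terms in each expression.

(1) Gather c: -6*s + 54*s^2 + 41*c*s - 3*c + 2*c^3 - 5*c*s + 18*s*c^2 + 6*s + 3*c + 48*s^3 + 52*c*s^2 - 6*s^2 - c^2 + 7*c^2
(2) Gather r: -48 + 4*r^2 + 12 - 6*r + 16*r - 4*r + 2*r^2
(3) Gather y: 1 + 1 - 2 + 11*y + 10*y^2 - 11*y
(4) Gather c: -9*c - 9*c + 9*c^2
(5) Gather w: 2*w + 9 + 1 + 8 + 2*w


(1) = 2*c^3 + c^2*(18*s + 6) + c*(52*s^2 + 36*s) + 48*s^3 + 48*s^2
(2) = 6*r^2 + 6*r - 36
(3) = 10*y^2
(4) = 9*c^2 - 18*c
(5) = 4*w + 18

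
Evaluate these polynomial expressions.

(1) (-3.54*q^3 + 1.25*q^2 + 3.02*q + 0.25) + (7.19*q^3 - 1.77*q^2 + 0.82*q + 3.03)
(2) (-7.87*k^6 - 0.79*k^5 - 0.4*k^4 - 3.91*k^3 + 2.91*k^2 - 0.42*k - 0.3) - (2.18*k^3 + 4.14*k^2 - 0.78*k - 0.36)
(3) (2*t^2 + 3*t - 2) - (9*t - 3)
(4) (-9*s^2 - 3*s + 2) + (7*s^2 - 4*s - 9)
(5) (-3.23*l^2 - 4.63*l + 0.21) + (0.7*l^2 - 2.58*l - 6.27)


(1) = 3.65*q^3 - 0.52*q^2 + 3.84*q + 3.28
(2) = -7.87*k^6 - 0.79*k^5 - 0.4*k^4 - 6.09*k^3 - 1.23*k^2 + 0.36*k + 0.06
(3) = 2*t^2 - 6*t + 1
(4) = -2*s^2 - 7*s - 7
(5) = -2.53*l^2 - 7.21*l - 6.06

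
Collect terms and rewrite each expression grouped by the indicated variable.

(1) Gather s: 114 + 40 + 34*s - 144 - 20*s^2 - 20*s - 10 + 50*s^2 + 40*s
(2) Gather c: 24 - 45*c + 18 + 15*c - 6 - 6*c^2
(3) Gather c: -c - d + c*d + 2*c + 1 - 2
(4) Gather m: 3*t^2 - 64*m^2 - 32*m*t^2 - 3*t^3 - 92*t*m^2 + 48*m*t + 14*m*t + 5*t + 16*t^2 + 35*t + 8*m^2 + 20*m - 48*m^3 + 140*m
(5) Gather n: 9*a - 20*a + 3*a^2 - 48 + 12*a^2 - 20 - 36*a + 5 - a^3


(1) = 30*s^2 + 54*s
(2) = -6*c^2 - 30*c + 36
(3) = c*(d + 1) - d - 1
(4) = -48*m^3 + m^2*(-92*t - 56) + m*(-32*t^2 + 62*t + 160) - 3*t^3 + 19*t^2 + 40*t
(5) = -a^3 + 15*a^2 - 47*a - 63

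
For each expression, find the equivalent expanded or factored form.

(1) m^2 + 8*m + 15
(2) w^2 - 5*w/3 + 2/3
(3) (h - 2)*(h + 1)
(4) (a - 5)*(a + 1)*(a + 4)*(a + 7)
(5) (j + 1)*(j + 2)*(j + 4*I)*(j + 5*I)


(1) = (m + 3)*(m + 5)
(2) = (w - 1)*(w - 2/3)
(3) = h^2 - h - 2
(4) = a^4 + 7*a^3 - 21*a^2 - 167*a - 140
(5) = j^4 + 3*j^3 + 9*I*j^3 - 18*j^2 + 27*I*j^2 - 60*j + 18*I*j - 40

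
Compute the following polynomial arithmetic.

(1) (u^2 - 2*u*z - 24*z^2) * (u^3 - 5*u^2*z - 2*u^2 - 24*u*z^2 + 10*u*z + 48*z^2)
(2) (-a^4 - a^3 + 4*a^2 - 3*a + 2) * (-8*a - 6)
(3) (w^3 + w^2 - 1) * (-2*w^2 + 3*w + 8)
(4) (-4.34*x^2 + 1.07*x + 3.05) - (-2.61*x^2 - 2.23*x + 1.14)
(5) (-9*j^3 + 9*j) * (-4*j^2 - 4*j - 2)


(1) = u^5 - 7*u^4*z - 2*u^4 - 38*u^3*z^2 + 14*u^3*z + 168*u^2*z^3 + 76*u^2*z^2 + 576*u*z^4 - 336*u*z^3 - 1152*z^4
(2) = 8*a^5 + 14*a^4 - 26*a^3 + 2*a - 12
(3) = -2*w^5 + w^4 + 11*w^3 + 10*w^2 - 3*w - 8
(4) = -1.73*x^2 + 3.3*x + 1.91
(5) = 36*j^5 + 36*j^4 - 18*j^3 - 36*j^2 - 18*j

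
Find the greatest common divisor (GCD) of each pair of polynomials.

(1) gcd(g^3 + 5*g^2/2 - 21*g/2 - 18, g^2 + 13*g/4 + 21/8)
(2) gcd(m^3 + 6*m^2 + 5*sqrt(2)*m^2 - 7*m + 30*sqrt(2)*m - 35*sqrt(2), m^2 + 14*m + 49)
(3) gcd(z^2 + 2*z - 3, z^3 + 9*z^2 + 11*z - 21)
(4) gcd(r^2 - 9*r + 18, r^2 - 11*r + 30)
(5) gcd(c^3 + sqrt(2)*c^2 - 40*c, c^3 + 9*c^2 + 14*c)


(1) = gcd((g - 3)*(g + 3/2)*(g + 4), (g + 3/2)*(g + 7/4)) = g + 3/2
(2) = m + 7
(3) = z^2 + 2*z - 3
(4) = gcd((r - 6)*(r - 3), (r - 6)*(r - 5)) = r - 6
(5) = gcd(c*(c - 4*sqrt(2))*(c + 5*sqrt(2)), c*(c + 2)*(c + 7)) = c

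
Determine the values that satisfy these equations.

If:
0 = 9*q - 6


Then:
q = 2/3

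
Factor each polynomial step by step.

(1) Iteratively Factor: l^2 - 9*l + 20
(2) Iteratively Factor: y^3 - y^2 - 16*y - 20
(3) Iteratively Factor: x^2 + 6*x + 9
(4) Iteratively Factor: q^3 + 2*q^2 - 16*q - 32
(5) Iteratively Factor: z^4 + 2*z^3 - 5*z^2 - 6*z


(1) = (l - 5)*(l - 4)
(2) = (y + 2)*(y^2 - 3*y - 10) = (y + 2)^2*(y - 5)
(3) = (x + 3)*(x + 3)
(4) = (q + 4)*(q^2 - 2*q - 8) = (q + 2)*(q + 4)*(q - 4)
(5) = (z - 2)*(z^3 + 4*z^2 + 3*z) = (z - 2)*(z + 3)*(z^2 + z) = (z - 2)*(z + 1)*(z + 3)*(z)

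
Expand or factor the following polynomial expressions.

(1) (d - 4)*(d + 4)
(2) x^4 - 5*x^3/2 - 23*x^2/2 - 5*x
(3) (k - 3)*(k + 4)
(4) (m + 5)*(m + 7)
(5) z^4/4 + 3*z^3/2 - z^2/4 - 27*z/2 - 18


(1) = d^2 - 16
(2) = x*(x - 5)*(x + 1/2)*(x + 2)
(3) = k^2 + k - 12
(4) = m^2 + 12*m + 35
(5) = (z/4 + 1)*(z - 3)*(z + 2)*(z + 3)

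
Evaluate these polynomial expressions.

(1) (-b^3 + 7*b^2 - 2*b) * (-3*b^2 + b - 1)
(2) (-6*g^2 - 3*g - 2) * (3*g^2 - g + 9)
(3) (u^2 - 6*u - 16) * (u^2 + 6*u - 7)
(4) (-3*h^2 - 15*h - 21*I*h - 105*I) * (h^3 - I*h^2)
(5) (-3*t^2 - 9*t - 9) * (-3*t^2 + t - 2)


(1) = 3*b^5 - 22*b^4 + 14*b^3 - 9*b^2 + 2*b
(2) = -18*g^4 - 3*g^3 - 57*g^2 - 25*g - 18
(3) = u^4 - 59*u^2 - 54*u + 112
(4) = -3*h^5 - 15*h^4 - 18*I*h^4 - 21*h^3 - 90*I*h^3 - 105*h^2
(5) = 9*t^4 + 24*t^3 + 24*t^2 + 9*t + 18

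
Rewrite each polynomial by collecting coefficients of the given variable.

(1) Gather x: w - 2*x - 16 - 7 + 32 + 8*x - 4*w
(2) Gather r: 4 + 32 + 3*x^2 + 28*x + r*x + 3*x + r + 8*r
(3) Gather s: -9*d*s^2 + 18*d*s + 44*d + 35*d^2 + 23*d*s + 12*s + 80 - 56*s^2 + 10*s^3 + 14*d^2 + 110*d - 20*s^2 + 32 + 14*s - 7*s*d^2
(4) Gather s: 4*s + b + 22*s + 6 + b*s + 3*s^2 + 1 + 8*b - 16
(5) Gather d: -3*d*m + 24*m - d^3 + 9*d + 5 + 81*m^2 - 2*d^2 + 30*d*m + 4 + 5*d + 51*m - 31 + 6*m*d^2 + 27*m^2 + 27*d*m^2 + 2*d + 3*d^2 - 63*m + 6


(1) = -3*w + 6*x + 9
(2) = r*(x + 9) + 3*x^2 + 31*x + 36
(3) = 49*d^2 + 154*d + 10*s^3 + s^2*(-9*d - 76) + s*(-7*d^2 + 41*d + 26) + 112
(4) = 9*b + 3*s^2 + s*(b + 26) - 9
(5) = -d^3 + d^2*(6*m + 1) + d*(27*m^2 + 27*m + 16) + 108*m^2 + 12*m - 16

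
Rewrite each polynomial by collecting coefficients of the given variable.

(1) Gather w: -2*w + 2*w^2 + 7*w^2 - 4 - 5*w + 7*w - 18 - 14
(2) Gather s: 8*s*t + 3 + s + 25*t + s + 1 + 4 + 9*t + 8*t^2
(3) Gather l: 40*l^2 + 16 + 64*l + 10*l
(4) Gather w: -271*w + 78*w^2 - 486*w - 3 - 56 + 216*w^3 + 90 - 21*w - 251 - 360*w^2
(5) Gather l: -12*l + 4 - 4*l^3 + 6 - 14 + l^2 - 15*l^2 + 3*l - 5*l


(1) = 9*w^2 - 36
(2) = s*(8*t + 2) + 8*t^2 + 34*t + 8
(3) = 40*l^2 + 74*l + 16
(4) = 216*w^3 - 282*w^2 - 778*w - 220
(5) = -4*l^3 - 14*l^2 - 14*l - 4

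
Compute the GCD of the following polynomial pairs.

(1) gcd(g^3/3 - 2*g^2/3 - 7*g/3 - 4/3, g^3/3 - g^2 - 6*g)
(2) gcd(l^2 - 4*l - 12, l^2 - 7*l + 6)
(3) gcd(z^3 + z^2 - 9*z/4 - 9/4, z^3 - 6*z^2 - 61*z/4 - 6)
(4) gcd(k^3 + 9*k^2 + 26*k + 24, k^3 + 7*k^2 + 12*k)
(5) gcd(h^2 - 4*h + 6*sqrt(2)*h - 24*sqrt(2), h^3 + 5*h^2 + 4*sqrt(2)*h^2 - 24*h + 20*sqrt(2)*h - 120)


(1) = gcd((g/3 + 1/3)*(g - 4)*(g + 1), g*(g/3 + 1)*(g - 6)) = 1
(2) = l - 6
(3) = gcd((z - 3/2)*(z + 1)*(z + 3/2), (z - 8)*(z + 1/2)*(z + 3/2)) = z + 3/2
(4) = k^2 + 7*k + 12
(5) = h + 6*sqrt(2)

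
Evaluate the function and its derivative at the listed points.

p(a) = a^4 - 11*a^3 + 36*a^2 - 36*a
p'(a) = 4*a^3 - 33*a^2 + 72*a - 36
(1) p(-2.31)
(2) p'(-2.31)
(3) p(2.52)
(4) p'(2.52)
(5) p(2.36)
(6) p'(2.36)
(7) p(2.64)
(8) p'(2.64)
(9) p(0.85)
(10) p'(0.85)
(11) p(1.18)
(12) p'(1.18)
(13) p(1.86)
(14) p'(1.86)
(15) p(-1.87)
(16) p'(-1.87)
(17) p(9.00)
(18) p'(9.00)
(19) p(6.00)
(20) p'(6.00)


(1) = 439.32
(2) = -427.72
(3) = 2.19
(4) = -0.11
(5) = 1.98
(6) = 2.70
(7) = 2.04
(8) = -2.32
(9) = -10.82
(10) = 3.81
(11) = -8.49
(12) = 9.58
(13) = -1.23
(14) = 9.49
(15) = 277.37
(16) = -312.19
(17) = 1134.00
(18) = 855.00
(19) = 0.00
(20) = 72.00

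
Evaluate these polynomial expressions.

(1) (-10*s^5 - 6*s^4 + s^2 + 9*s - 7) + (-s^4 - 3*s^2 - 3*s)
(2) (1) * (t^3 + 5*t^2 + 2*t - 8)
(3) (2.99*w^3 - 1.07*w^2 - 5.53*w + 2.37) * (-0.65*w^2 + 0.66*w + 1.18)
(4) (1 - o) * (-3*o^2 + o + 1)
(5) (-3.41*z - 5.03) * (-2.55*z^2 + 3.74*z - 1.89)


(1) = -10*s^5 - 7*s^4 - 2*s^2 + 6*s - 7
(2) = t^3 + 5*t^2 + 2*t - 8
(3) = -1.9435*w^5 + 2.6689*w^4 + 6.4165*w^3 - 6.4529*w^2 - 4.9612*w + 2.7966
(4) = 3*o^3 - 4*o^2 + 1
(5) = 8.6955*z^3 + 0.0731*z^2 - 12.3673*z + 9.5067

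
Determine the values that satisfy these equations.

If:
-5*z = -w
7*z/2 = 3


Then:
w = 30/7
z = 6/7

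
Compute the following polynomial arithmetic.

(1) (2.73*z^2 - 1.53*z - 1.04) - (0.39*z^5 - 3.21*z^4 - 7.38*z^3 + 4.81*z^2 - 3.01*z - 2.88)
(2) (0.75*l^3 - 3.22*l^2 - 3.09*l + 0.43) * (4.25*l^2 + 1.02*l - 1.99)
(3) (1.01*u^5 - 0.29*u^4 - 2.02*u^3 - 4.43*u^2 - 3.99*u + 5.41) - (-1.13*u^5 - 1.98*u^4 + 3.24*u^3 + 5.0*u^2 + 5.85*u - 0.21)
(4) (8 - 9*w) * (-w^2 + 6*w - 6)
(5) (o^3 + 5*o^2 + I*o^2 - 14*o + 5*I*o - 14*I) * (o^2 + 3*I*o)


(1) = -0.39*z^5 + 3.21*z^4 + 7.38*z^3 - 2.08*z^2 + 1.48*z + 1.84
(2) = 3.1875*l^5 - 12.92*l^4 - 17.9094*l^3 + 5.0835*l^2 + 6.5877*l - 0.8557
(3) = 2.14*u^5 + 1.69*u^4 - 5.26*u^3 - 9.43*u^2 - 9.84*u + 5.62
(4) = 9*w^3 - 62*w^2 + 102*w - 48
(5) = o^5 + 5*o^4 + 4*I*o^4 - 17*o^3 + 20*I*o^3 - 15*o^2 - 56*I*o^2 + 42*o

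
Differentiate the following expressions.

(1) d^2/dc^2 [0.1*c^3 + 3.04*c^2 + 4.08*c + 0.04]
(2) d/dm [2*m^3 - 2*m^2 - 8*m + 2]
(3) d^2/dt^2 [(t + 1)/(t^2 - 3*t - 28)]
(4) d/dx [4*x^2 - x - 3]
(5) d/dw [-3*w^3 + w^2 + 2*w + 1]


(1) = 0.6*c + 6.08
(2) = 6*m^2 - 4*m - 8
(3) = 2*((2 - 3*t)*(-t^2 + 3*t + 28) - (t + 1)*(2*t - 3)^2)/(-t^2 + 3*t + 28)^3
(4) = 8*x - 1
(5) = -9*w^2 + 2*w + 2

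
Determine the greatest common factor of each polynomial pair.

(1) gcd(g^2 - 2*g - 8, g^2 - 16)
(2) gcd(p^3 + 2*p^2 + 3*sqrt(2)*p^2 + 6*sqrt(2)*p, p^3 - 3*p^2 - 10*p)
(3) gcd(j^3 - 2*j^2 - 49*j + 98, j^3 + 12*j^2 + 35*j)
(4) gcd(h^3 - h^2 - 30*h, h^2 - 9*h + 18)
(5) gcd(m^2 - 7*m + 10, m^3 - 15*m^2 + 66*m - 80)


(1) = g - 4
(2) = p^2 + 2*p
(3) = j + 7
(4) = h - 6
(5) = gcd((m - 5)*(m - 2), (m - 8)*(m - 5)*(m - 2)) = m^2 - 7*m + 10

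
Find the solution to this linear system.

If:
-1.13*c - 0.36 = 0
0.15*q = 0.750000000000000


Then:
c = -0.32
q = 5.00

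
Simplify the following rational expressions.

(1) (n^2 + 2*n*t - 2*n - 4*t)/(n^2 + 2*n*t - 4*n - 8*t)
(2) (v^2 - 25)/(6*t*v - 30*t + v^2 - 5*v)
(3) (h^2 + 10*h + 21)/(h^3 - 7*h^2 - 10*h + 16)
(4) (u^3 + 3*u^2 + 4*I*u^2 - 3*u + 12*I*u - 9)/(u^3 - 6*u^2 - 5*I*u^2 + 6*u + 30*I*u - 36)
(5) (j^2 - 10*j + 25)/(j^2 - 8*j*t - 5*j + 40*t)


(1) = (n - 2)/(n - 4)
(2) = (v + 5)/(6*t + v)
(3) = (h^2 + 10*h + 21)/(h^3 - 7*h^2 - 10*h + 16)
(4) = (u^2 + u*(3 + 3*I) + 9*I)/(u^2 + u*(-6 - 6*I) + 36*I)
(5) = (5 - j)/(-j + 8*t)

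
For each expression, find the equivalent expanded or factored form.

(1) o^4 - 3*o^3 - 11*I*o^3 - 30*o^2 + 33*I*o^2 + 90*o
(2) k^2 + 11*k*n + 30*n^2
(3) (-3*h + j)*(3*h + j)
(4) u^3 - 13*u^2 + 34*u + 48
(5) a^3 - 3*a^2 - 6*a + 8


(1) = o*(o - 3)*(o - 6*I)*(o - 5*I)
(2) = (k + 5*n)*(k + 6*n)
(3) = -9*h^2 + j^2
(4) = (u - 8)*(u - 6)*(u + 1)
(5) = (a - 4)*(a - 1)*(a + 2)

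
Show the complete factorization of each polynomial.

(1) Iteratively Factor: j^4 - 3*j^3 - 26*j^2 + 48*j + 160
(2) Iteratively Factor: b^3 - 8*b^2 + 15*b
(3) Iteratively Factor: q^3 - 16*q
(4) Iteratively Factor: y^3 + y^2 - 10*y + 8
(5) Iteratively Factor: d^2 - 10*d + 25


(1) = (j + 2)*(j^3 - 5*j^2 - 16*j + 80) = (j + 2)*(j + 4)*(j^2 - 9*j + 20) = (j - 5)*(j + 2)*(j + 4)*(j - 4)
(2) = (b - 3)*(b^2 - 5*b) = (b - 5)*(b - 3)*(b)
(3) = (q - 4)*(q^2 + 4*q) = (q - 4)*(q + 4)*(q)
(4) = (y - 2)*(y^2 + 3*y - 4) = (y - 2)*(y + 4)*(y - 1)
(5) = (d - 5)*(d - 5)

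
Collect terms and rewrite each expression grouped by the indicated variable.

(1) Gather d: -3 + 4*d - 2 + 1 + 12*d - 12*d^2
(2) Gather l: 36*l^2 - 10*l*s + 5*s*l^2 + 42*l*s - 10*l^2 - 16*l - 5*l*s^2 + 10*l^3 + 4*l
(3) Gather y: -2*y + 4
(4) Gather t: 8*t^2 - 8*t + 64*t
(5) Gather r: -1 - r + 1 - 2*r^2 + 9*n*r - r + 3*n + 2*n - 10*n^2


(1) = -12*d^2 + 16*d - 4
(2) = 10*l^3 + l^2*(5*s + 26) + l*(-5*s^2 + 32*s - 12)
(3) = 4 - 2*y
(4) = 8*t^2 + 56*t
(5) = -10*n^2 + 5*n - 2*r^2 + r*(9*n - 2)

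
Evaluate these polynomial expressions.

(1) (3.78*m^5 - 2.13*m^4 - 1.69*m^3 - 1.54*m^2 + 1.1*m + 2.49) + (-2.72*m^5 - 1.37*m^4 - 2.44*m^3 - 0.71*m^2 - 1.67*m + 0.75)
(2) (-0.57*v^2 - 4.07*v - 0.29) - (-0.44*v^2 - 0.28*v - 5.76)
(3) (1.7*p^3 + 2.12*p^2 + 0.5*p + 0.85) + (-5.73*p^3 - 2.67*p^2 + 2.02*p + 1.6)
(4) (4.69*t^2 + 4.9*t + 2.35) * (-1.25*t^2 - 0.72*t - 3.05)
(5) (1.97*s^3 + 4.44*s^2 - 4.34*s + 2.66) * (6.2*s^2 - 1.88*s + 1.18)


(1) = 1.06*m^5 - 3.5*m^4 - 4.13*m^3 - 2.25*m^2 - 0.57*m + 3.24
(2) = -0.13*v^2 - 3.79*v + 5.47
(3) = -4.03*p^3 - 0.55*p^2 + 2.52*p + 2.45
(4) = -5.8625*t^4 - 9.5018*t^3 - 20.77*t^2 - 16.637*t - 7.1675
(5) = 12.214*s^5 + 23.8244*s^4 - 32.9306*s^3 + 29.8904*s^2 - 10.122*s + 3.1388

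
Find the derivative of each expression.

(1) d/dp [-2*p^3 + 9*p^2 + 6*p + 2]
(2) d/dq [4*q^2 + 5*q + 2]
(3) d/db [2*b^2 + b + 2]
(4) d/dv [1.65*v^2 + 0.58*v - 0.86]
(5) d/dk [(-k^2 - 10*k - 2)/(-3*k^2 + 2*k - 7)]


(1) = -6*p^2 + 18*p + 6
(2) = 8*q + 5
(3) = 4*b + 1
(4) = 3.3*v + 0.58
(5) = 2*(-16*k^2 + k + 37)/(9*k^4 - 12*k^3 + 46*k^2 - 28*k + 49)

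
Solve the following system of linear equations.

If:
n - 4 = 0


Then:
n = 4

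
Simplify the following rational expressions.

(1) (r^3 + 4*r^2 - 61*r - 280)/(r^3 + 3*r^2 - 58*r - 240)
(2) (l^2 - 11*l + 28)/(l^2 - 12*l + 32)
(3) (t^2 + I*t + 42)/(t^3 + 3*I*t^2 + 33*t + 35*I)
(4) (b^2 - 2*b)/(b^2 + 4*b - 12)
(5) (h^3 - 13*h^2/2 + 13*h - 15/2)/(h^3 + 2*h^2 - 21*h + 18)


(1) = (r + 7)/(r + 6)
(2) = (l - 7)/(l - 8)
(3) = (t - 6*I)/(t^2 - 4*I*t + 5)
(4) = b/(b + 6)
(5) = (2*h - 5)/(2*h + 12)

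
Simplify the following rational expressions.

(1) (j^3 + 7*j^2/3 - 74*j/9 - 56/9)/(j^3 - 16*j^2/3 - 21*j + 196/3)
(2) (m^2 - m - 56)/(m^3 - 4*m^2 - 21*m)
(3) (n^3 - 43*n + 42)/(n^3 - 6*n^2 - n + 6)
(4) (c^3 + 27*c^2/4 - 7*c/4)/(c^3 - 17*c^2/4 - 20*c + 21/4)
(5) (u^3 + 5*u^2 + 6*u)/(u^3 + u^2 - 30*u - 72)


(1) = (3*j + 2)/(3*j - 21)
(2) = (m^2 - m - 56)/(m^3 - 4*m^2 - 21*m)
(3) = (n + 7)/(n + 1)
(4) = (c^2 + 7*c)/(c^2 - 4*c - 21)
(5) = (u^2 + 2*u)/(u^2 - 2*u - 24)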